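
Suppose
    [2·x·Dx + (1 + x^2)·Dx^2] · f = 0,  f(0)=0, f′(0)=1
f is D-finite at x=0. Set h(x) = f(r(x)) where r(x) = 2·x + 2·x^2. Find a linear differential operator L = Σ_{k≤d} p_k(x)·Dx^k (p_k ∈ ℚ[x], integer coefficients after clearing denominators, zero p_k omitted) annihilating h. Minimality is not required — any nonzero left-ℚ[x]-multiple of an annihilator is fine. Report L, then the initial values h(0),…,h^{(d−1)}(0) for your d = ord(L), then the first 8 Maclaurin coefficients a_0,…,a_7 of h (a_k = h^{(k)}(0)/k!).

f: a_k = 0, 1, 0, -1/3, 0, 1/5, 0, -1/7, …
Change of var in L_f (x↦r) gives L₀.
L = (-2 + 8·x + 32·x^2 + 48·x^3 + 24·x^4)·Dx + (1 + 2·x + 4·x^2 + 16·x^3 + 20·x^4 + 8·x^5)·Dx^2  (order 2).
h: a_k = 0, 2, 2, -8/3, -8, -8/5, 88/3, 320/7, …
ICs: h(0) = 0, h′(0) = 2.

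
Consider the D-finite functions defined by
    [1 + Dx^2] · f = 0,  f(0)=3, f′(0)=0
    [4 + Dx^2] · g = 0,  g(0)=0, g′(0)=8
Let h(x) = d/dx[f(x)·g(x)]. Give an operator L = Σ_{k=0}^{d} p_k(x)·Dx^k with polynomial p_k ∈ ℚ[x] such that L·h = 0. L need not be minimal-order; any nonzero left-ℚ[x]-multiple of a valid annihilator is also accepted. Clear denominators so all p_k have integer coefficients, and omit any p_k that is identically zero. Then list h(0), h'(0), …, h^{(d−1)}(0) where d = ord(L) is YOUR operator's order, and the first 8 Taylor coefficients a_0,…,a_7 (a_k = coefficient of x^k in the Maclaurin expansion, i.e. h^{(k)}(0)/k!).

L = 9 + 10·Dx^2 + Dx^4  (order 4).
h: a_k = 24, 0, -84, 0, 61, 0, -547/30, 0, …
ICs: h(0) = 24, h′(0) = 0, h′′(0) = -168, h′′′(0) = 0.

f: a_k = 3, 0, -3/2, 0, 1/8, 0, -1/240, 0, …
g: a_k = 0, 8, 0, -16/3, 0, 16/15, 0, -32/315, …
Sym-product of L_f,L_g gives L₀ (≤ ord 4).
Differentiate: ansatz ord ≤ ord L₀ ⇒ L.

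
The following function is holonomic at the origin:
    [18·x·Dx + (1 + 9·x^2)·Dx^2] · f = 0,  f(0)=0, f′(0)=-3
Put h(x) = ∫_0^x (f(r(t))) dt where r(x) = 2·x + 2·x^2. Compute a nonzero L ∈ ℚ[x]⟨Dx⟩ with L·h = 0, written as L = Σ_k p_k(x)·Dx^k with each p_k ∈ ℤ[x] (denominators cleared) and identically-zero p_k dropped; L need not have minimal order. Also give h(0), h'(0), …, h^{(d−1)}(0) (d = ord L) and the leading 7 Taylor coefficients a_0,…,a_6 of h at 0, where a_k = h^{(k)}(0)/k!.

f: a_k = 0, -3, 0, 9, 0, -243/5, 0, …
Change of var in L_f (x↦r) gives L₀.
h=∫₀ˣh₀: take L = L₀·Dx.
L = (-2 + 72·x + 288·x^2 + 432·x^3 + 216·x^4)·Dx^2 + (1 + 2·x + 36·x^2 + 144·x^3 + 180·x^4 + 72·x^5)·Dx^3  (order 3).
h: a_k = 0, 0, -3, -2, 18, 216/5, -1116/5, …
ICs: h(0) = 0, h′(0) = 0, h′′(0) = -6.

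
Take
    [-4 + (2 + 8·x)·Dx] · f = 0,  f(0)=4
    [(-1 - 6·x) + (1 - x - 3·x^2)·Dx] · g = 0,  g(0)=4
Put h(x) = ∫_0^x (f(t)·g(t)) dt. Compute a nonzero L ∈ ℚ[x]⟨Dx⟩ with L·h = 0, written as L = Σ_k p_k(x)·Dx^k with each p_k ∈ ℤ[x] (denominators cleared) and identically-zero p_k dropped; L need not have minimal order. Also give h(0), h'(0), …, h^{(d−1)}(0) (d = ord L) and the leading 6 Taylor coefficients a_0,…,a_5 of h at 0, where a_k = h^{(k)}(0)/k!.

f: a_k = 4, 8, -8, 16, -40, 112, …
g: a_k = 4, 4, 16, 28, 76, 160, …
f·g: L₀ = L_f ⊗_s L_g, ord ≤ 1·1.
h=∫₀ˣh₀: take L = L₀·Dx.
L = (3 + 8·x + 18·x^2)·Dx + (-1 - 3·x + 7·x^2 + 12·x^3)·Dx^2  (order 2).
h: a_k = 0, 16, 24, 64/3, 68, 304/5, …
ICs: h(0) = 0, h′(0) = 16.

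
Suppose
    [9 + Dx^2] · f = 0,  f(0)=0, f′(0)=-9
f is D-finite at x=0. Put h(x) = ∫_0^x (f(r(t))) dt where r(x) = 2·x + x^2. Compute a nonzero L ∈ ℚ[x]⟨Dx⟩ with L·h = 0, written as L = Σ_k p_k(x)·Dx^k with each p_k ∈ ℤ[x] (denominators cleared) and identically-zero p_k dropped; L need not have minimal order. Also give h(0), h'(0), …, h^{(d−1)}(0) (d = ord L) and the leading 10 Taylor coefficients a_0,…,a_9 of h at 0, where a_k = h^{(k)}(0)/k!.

L = (36 + 108·x + 108·x^2 + 36·x^3)·Dx - Dx^2 + (1 + x)·Dx^3  (order 3).
h: a_k = 0, 0, -9, -3, 27, 162/5, -189/10, -135/2, -5589/140, 189/5, …
ICs: h(0) = 0, h′(0) = 0, h′′(0) = -18.

f: a_k = 0, -9, 0, 27/2, 0, -243/40, 0, 729/560, 0, -729/4480, …
Substitute x→r, Dx→(1/r')Dx; clear ⇒ L₀.
Integrate: L := L₀·Dx.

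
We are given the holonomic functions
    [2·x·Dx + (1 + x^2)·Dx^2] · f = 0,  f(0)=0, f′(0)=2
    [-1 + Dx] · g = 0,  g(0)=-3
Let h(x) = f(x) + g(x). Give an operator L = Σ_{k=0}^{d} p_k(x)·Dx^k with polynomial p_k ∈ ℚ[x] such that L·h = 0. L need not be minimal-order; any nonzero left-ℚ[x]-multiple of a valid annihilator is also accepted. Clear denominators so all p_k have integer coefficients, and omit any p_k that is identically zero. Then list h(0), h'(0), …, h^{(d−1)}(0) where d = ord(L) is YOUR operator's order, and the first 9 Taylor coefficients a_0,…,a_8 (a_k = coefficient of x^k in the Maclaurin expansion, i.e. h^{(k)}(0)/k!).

f: a_k = 0, 2, 0, -2/3, 0, 2/5, 0, -2/7, 0, …
g: a_k = -3, -3, -3/2, -1/2, -1/8, -1/40, -1/240, -1/1680, -1/13440, …
Weyl lclm of L_f,L_g ⇒ L₀ (ord ≤ 3).
L = (2 - 4·x - 2·x^2)·Dx + (-3 + 3·x + x^2 - x^3)·Dx^2 + (1 + x + x^2 + x^3)·Dx^3  (order 3).
h: a_k = -3, -1, -3/2, -7/6, -1/8, 3/8, -1/240, -481/1680, -1/13440, …
ICs: h(0) = -3, h′(0) = -1, h′′(0) = -3.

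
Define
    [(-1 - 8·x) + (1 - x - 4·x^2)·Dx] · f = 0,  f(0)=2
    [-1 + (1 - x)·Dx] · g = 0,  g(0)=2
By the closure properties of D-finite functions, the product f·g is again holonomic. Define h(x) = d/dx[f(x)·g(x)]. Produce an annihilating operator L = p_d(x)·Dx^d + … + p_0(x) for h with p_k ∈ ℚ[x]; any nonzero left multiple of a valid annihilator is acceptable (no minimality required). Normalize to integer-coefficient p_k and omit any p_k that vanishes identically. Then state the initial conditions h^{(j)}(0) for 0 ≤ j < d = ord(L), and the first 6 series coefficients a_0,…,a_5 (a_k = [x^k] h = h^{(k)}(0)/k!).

f: a_k = 2, 2, 10, 18, 58, 130, …
g: a_k = 2, 2, 2, 2, 2, 2, …
Sym-product of L_f,L_g gives L₀ (≤ ord 1).
Differentiate: ansatz ord ≤ ord L₀ ⇒ L.
L = (7 + 6·x + 3·x^2 - 96·x^3 + 96·x^4) + (-1 - x + 15·x^2 - 7·x^3 - 30·x^4 + 24·x^5)·Dx  (order 1).
h: a_k = 8, 56, 192, 720, 2200, 6984, …
ICs: h(0) = 8.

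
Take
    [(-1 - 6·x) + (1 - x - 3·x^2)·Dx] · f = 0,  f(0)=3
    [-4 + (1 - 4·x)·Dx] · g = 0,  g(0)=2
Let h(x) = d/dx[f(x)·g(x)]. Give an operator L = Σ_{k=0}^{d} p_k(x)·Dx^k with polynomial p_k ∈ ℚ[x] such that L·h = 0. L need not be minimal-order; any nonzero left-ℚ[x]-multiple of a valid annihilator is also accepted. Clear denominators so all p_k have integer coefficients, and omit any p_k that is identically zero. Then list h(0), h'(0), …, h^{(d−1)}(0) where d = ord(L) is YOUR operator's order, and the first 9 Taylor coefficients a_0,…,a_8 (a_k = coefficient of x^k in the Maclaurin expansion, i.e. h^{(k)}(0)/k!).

f: a_k = 3, 3, 12, 21, 57, 120, 291, 651, 1524, …
g: a_k = 2, 8, 32, 128, 512, 2048, 8192, 32768, 131072, …
Product ⇒ symmetric product L₀, ord ≤ 1.
Differentiate: ansatz ord ≤ ord L₀ ⇒ L.
L = (48 - 102·x - 354·x^2 + 192·x^3 + 1728·x^4) + (-5 + 27·x + 21·x^2 - 238·x^3 + 60·x^4 + 432·x^5)·Dx  (order 1).
h: a_k = 30, 288, 1854, 10344, 52920, 257508, 1210818, 5559552, 25080570, …
ICs: h(0) = 30.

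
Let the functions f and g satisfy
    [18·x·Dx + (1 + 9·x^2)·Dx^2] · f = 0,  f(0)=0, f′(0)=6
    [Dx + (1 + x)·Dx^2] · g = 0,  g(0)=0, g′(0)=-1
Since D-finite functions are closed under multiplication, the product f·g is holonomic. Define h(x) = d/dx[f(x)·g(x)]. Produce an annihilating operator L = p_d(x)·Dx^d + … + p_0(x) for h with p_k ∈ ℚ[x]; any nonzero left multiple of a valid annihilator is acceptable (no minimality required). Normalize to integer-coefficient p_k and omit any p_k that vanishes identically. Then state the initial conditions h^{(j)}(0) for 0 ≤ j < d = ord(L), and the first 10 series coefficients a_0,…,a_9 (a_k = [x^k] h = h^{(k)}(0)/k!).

f: a_k = 0, 6, 0, -18, 0, 486/5, 0, -4374/7, 0, 4374, …
g: a_k = 0, -1, 1/2, -1/3, 1/4, -1/5, 1/6, -1/7, 1/8, -1/9, …
Sym-product of L_f,L_g gives L₀ (≤ ord 4).
h₀' ⇒ L via d/dx closure of L₀.
L = (1368 + 2700·x + 37584·x^2 + 95580·x^3 + 87480·x^4 + 37908·x^5 + 26244·x^7) + (1298 + 9180·x + 54612·x^2 + 194724·x^3 + 324000·x^4 + 271188·x^5 + 102060·x^6 + 78732·x^7 + 91854·x^8)·Dx + (76 + 2848·x + 12096·x^2 + 43992·x^3 + 117288·x^4 + 173016·x^5 + 139968·x^6 + 75816·x^7 + 78732·x^8 + 52488·x^9)·Dx^2 + (37 + 146·x + 901·x^2 + 2808·x^3 + 7362·x^4 + 15228·x^5 + 21546·x^6 + 17496·x^7 + 12393·x^8 + 13122·x^9 + 6561·x^10)·Dx^3  (order 3).
h: a_k = 0, -12, 9, 64, -75/2, -2772/5, 3157/10, 23808/5, -365877/140, -4392412/105, …
ICs: h(0) = 0, h′(0) = -12, h′′(0) = 18.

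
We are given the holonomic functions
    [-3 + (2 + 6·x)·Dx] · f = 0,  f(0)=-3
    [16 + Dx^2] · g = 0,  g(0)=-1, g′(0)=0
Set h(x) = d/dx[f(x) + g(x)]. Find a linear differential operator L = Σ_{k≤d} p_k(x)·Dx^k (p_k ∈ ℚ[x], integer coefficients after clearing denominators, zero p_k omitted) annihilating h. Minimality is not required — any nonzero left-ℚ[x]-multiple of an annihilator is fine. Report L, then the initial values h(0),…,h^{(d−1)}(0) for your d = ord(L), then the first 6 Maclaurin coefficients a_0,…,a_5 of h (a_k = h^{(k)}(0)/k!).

L = (-9552 - 18432·x - 27648·x^2) + (-2912 - 21024·x - 55296·x^2 - 55296·x^3)·Dx + (-597 - 1152·x - 1728·x^2)·Dx^2 + (-182 - 1314·x - 3456·x^2 - 3456·x^3)·Dx^3  (order 3).
h: a_k = -9/2, 91/4, -243/16, -451/96, -25515/256, 2328859/7680, …
ICs: h(0) = -9/2, h′(0) = 91/4, h′′(0) = -243/8.

f: a_k = -3, -9/2, 27/8, -81/16, 1215/128, -5103/256, …
g: a_k = -1, 0, 8, 0, -32/3, 0, …
L₀ := lclm(L_f,L_g); ord L₀ ≤ 1+2.
Differentiate: ansatz ord ≤ ord L₀ ⇒ L.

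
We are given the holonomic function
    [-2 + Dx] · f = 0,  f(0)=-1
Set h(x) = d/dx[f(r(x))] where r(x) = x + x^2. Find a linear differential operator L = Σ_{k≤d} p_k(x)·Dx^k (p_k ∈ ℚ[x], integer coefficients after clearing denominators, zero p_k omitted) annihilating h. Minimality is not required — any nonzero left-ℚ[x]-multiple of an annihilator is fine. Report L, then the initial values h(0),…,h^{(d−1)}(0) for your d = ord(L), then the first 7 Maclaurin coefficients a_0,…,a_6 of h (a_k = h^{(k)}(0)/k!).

L = (4 + 8·x + 8·x^2) + (-1 - 2·x)·Dx  (order 1).
h: a_k = -2, -8, -16, -80/3, -104/3, -608/15, -1856/45, …
ICs: h(0) = -2.

f: a_k = -1, -2, -2, -4/3, -2/3, -4/15, -4/45, …
h₀=f(r): pull back L_f along r ⇒ L₀.
h₀' ⇒ L via d/dx closure of L₀.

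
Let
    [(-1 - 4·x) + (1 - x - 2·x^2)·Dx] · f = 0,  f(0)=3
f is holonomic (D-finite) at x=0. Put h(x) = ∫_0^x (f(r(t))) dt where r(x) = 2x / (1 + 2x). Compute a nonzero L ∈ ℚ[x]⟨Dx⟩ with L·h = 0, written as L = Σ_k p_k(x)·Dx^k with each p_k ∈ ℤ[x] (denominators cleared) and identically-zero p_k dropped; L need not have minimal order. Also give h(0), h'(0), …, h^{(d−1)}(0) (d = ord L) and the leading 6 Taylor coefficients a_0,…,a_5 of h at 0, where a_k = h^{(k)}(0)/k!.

L = (2 + 20·x)·Dx + (-1 - 4·x + 4·x^2 + 16·x^3)·Dx^2  (order 2).
h: a_k = 0, 3, 3, 8, 0, 192/5, …
ICs: h(0) = 0, h′(0) = 3.

f: a_k = 3, 3, 9, 15, 33, 63, …
L₀ from L_f via x↦r, Dx↦r'^{-1}Dx.
∫: right-multiply L₀ by Dx.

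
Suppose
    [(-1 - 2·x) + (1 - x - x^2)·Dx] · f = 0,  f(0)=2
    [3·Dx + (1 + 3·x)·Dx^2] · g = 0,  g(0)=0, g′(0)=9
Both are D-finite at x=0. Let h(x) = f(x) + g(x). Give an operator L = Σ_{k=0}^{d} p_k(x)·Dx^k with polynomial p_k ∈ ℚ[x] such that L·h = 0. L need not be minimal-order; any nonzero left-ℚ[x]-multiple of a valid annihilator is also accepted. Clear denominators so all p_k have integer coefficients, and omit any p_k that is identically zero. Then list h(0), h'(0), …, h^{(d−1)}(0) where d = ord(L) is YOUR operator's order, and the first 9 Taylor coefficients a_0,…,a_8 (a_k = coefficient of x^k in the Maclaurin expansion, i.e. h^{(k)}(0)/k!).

L = (126 + 342·x + 468·x^2 + 180·x^3 + 108·x^4)·Dx + (156·x + 576·x^2 + 672·x^3 + 378·x^4 + 180·x^5)·Dx^2 + (-7 - 35·x - 29·x^2 + 63·x^3 + 99·x^4 + 93·x^5 + 36·x^6)·Dx^3  (order 3).
h: a_k = 2, 11, -19/2, 33, -203/4, 809/5, -677/2, 6855/7, -19139/8, …
ICs: h(0) = 2, h′(0) = 11, h′′(0) = -19.

f: a_k = 2, 2, 4, 6, 10, 16, 26, 42, 68, …
g: a_k = 0, 9, -27/2, 27, -243/4, 729/5, -729/2, 6561/7, -19683/8, …
L₀ := lclm(L_f,L_g); ord L₀ ≤ 1+2.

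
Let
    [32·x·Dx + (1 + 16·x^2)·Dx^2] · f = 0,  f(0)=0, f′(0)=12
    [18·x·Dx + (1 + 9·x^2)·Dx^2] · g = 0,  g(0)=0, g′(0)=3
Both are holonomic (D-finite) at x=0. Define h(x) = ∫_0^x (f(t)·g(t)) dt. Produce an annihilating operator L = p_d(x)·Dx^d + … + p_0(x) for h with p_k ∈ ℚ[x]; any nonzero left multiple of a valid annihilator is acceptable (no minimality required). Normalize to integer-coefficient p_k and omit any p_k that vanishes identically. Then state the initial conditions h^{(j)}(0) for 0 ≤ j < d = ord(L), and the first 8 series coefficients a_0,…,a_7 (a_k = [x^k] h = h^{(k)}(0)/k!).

f: a_k = 0, 12, 0, -64, 0, 3072/5, 0, -49152/7, …
g: a_k = 0, 3, 0, -9, 0, 243/5, 0, -2187/7, …
Product ⇒ symmetric product L₀, ord ≤ 4.
∫: right-multiply L₀ by Dx.
L = (-3456·x - 144000·x^3 - 1327104·x^5 + 4147200·x^7 + 71663616·x^9)·Dx^2 + (-100 - 11532·x^2 - 259200·x^4 - 1161216·x^6 + 14515200·x^8 + 107495424·x^10)·Dx^3 + (-200·x - 7880·x^3 - 86400·x^5 + 194112·x^7 + 8294400·x^9 + 35831808·x^11)·Dx^4 + (-1 - 50·x^2 - 769·x^4 + 110736·x^8 + 1036800·x^10 + 2985984·x^12)·Dx^5  (order 5).
h: a_k = 0, 0, 0, 12, 0, -60, 0, 15012/35, …
ICs: h(0) = 0, h′(0) = 0, h′′(0) = 0, h′′′(0) = 72, h′′′′(0) = 0.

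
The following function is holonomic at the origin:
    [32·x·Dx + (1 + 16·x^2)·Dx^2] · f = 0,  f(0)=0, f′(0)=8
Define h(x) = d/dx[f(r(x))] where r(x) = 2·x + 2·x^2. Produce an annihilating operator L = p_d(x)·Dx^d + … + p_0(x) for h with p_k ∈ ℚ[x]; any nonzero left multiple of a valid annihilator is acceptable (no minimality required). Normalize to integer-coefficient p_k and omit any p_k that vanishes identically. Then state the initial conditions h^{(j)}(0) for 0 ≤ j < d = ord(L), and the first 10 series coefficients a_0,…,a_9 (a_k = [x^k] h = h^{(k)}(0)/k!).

f: a_k = 0, 8, 0, -128/3, 0, 2048/5, 0, -32768/7, 0, 524288/9, …
Change of var in L_f (x↦r) gives L₀.
Differentiate: ansatz ord ≤ ord L₀ ⇒ L.
L = (-2 + 128·x + 512·x^2 + 768·x^3 + 384·x^4) + (1 + 2·x + 64·x^2 + 256·x^3 + 320·x^4 + 128·x^5)·Dx  (order 1).
h: a_k = 16, 32, -1024, -4096, 60416, 391168, -3276800, -32505856, 155779072, 2474770432, …
ICs: h(0) = 16.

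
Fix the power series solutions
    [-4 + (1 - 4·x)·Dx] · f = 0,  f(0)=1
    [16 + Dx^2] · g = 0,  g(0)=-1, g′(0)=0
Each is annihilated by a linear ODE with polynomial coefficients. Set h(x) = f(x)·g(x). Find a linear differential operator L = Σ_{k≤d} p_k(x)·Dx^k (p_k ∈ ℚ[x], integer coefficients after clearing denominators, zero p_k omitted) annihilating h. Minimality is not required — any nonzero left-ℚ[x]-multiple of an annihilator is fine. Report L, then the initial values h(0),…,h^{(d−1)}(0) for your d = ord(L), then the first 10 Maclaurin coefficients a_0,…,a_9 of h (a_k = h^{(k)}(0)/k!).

L = (-16 + 64·x) + 8·Dx + (-1 + 4·x)·Dx^2  (order 2).
h: a_k = -1, -4, -8, -32, -416/3, -1664/3, -99584/45, -398336/45, -2230784/63, -8923136/63, …
ICs: h(0) = -1, h′(0) = -4.

f: a_k = 1, 4, 16, 64, 256, 1024, 4096, 16384, 65536, 262144, …
g: a_k = -1, 0, 8, 0, -32/3, 0, 256/45, 0, -512/315, 0, …
h₀=f·g: eliminate ⇒ L₀, order ≤ 1·2.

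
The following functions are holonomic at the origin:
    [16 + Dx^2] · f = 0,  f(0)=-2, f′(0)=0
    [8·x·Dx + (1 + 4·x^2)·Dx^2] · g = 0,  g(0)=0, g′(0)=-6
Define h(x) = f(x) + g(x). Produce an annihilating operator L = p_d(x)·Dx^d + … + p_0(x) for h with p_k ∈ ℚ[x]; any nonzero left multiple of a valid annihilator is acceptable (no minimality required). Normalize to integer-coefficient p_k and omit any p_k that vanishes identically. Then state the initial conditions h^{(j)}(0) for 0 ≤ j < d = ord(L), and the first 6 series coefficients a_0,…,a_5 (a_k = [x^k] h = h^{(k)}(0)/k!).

L = (-512·x + 5120·x^3 + 4096·x^5)·Dx + (16 + 512·x^2 + 2304·x^4 + 2048·x^6)·Dx^2 + (-32·x + 320·x^3 + 256·x^5)·Dx^3 + (1 + 32·x^2 + 144·x^4 + 128·x^6)·Dx^4  (order 4).
h: a_k = -2, -6, 16, 8, -64/3, -96/5, …
ICs: h(0) = -2, h′(0) = -6, h′′(0) = 32, h′′′(0) = 48.

f: a_k = -2, 0, 16, 0, -64/3, 0, …
g: a_k = 0, -6, 0, 8, 0, -96/5, …
f+g: L₀ = lclm(L_f,L_g), ord ≤ 2+2.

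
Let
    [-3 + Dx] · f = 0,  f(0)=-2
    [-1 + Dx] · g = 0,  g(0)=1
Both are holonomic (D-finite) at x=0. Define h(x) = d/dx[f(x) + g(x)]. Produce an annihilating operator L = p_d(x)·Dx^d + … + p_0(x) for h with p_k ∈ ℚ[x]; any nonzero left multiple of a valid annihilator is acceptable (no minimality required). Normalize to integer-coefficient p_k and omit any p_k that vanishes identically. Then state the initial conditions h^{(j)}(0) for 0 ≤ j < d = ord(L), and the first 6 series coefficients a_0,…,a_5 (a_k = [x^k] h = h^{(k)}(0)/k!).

L = 3 - 4·Dx + Dx^2  (order 2).
h: a_k = -5, -17, -53/2, -161/6, -485/24, -1457/120, …
ICs: h(0) = -5, h′(0) = -17.

f: a_k = -2, -6, -9, -9, -27/4, -81/20, …
g: a_k = 1, 1, 1/2, 1/6, 1/24, 1/120, …
Sum ⇒ L₀ = lclm(L_f,L_g) in ℚ(x)⟨Dx⟩.
h₀' ⇒ L via d/dx closure of L₀.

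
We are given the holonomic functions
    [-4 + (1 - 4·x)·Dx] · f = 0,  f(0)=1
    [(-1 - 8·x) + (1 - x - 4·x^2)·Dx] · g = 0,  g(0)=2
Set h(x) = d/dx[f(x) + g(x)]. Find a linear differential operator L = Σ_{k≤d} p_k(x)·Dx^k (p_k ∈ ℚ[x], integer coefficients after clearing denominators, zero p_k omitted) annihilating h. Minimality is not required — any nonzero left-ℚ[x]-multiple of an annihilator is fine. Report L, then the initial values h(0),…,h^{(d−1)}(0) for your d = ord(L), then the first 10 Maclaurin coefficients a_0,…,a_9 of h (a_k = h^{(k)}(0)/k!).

L = (264 - 384·x + 6912·x^2 - 6144·x^3 + 6144·x^4) + (-21 - 264·x - 96·x^2 + 4608·x^3 - 5376·x^4 + 6144·x^5)·Dx + (-1 + 41·x - 228·x^2 + 288·x^3 + 256·x^4 - 768·x^5 + 1024·x^6)·Dx^2  (order 2).
h: a_k = 6, 52, 246, 1256, 5770, 26748, 120862, 542928, 2412018, 10637540, …
ICs: h(0) = 6, h′(0) = 52.

f: a_k = 1, 4, 16, 64, 256, 1024, 4096, 16384, 65536, 262144, …
g: a_k = 2, 2, 10, 18, 58, 130, 362, 882, 2330, 5858, …
L₀ := lclm(L_f,L_g); ord L₀ ≤ 1+1.
h=h₀': d/dx-closure on L₀ ⇒ L.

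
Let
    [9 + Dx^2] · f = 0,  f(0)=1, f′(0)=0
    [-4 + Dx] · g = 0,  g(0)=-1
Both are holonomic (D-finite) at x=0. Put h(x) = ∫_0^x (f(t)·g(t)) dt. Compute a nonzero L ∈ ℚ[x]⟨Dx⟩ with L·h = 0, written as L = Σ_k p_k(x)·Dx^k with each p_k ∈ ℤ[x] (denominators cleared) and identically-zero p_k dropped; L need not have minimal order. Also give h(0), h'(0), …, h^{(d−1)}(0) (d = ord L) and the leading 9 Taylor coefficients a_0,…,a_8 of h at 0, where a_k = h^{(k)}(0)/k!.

L = 25·Dx - 8·Dx^2 + Dx^3  (order 3).
h: a_k = 0, -1, -2, -7/6, 11/6, 527/120, 779/180, 1679/720, 4031/10080, …
ICs: h(0) = 0, h′(0) = -1, h′′(0) = -4.

f: a_k = 1, 0, -9/2, 0, 27/8, 0, -81/80, 0, 729/4480, …
g: a_k = -1, -4, -8, -32/3, -32/3, -128/15, -256/45, -1024/315, -512/315, …
h₀=f·g: eliminate ⇒ L₀, order ≤ 2·1.
h=∫h₀ ⇒ L = L₀·Dx.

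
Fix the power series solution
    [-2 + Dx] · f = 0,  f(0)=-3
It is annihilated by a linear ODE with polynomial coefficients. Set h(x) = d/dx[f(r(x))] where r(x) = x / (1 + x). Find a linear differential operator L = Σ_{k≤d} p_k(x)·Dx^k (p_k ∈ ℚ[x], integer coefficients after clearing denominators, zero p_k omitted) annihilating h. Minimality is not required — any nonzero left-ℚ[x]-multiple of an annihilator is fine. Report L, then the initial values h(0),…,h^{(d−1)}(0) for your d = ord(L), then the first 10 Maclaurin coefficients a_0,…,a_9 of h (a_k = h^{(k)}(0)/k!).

L = -2·x + (-1 - 2·x - x^2)·Dx  (order 1).
h: a_k = -6, 0, 6, -8, 6, -8/5, -10/3, 256/35, -142/15, 8992/945, …
ICs: h(0) = -6.

f: a_k = -3, -6, -6, -4, -2, -4/5, -4/15, -8/105, -2/105, -4/945, …
h₀=f(r): pull back L_f along r ⇒ L₀.
h₀' ⇒ L via d/dx closure of L₀.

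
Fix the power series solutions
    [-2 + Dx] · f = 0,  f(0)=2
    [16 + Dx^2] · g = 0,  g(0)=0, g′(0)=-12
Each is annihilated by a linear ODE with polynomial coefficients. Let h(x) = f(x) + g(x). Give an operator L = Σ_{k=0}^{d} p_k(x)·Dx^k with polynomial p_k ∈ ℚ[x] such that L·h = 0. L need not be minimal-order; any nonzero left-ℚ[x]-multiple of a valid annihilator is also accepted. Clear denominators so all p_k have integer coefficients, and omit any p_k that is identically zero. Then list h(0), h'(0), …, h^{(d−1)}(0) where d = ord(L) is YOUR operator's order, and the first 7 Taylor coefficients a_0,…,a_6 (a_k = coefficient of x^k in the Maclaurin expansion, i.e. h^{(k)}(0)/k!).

L = -32 + 16·Dx - 2·Dx^2 + Dx^3  (order 3).
h: a_k = 2, -8, 4, 104/3, 4/3, -376/15, 8/45, …
ICs: h(0) = 2, h′(0) = -8, h′′(0) = 8.

f: a_k = 2, 4, 4, 8/3, 4/3, 8/15, 8/45, …
g: a_k = 0, -12, 0, 32, 0, -128/5, 0, …
h₀=f+g: left-lcm gives L₀, ord ≤ 3.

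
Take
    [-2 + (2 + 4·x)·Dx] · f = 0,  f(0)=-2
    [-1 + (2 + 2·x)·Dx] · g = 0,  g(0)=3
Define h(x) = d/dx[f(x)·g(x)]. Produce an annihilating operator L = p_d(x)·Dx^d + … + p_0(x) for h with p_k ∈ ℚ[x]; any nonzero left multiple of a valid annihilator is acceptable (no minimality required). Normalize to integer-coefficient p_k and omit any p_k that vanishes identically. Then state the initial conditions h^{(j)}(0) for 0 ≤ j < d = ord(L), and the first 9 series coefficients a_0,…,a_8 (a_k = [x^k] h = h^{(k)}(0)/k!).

f: a_k = -2, -2, 1, -1, 5/4, -7/4, 21/8, -33/8, 429/64, …
g: a_k = 3, 3/2, -3/8, 3/16, -15/128, 21/256, -63/1024, 99/2048, -1287/32768, …
Sym-product of L_f,L_g gives L₀ (≤ ord 1).
h₀' ⇒ L via d/dx closure of L₀.
L = -1 + (-6 - 26·x - 36·x^2 - 16·x^3)·Dx  (order 1).
h: a_k = -9, 3/2, -27/8, 111/16, -1755/128, 6813/256, -52479/1024, 201543/2048, -6190587/32768, …
ICs: h(0) = -9.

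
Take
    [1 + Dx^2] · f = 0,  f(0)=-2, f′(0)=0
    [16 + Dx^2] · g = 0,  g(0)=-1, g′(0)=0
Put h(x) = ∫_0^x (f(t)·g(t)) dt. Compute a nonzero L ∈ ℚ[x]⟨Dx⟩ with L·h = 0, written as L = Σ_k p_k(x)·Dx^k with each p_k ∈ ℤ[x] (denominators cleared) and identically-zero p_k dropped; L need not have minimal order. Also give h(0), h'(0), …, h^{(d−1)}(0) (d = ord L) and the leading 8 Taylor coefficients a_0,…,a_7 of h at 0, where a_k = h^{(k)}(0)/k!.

f: a_k = -2, 0, 1, 0, -1/12, 0, 1/360, 0, …
g: a_k = -1, 0, 8, 0, -32/3, 0, 256/45, 0, …
f·g: L₀ = L_f ⊗_s L_g, ord ≤ 2·2.
∫: right-multiply L₀ by Dx.
L = 225·Dx + 34·Dx^3 + Dx^5  (order 5).
h: a_k = 0, 2, 0, -17/3, 0, 353/60, 0, -8177/2520, …
ICs: h(0) = 0, h′(0) = 2, h′′(0) = 0, h′′′(0) = -34, h′′′′(0) = 0.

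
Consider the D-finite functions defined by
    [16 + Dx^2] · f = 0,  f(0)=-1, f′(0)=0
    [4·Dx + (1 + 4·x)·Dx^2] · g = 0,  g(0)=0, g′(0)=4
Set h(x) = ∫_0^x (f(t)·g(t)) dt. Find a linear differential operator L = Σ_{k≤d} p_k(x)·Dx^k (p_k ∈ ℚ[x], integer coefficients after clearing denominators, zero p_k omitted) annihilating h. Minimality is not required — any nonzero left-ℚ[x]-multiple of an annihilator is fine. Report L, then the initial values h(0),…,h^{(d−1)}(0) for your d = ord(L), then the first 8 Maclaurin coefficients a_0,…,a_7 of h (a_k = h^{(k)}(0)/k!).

L = (-768 + 6144·x + 77824·x^2 + 262144·x^3 + 262144·x^4)·Dx + (256 + 5120·x + 24576·x^2 + 32768·x^3)·Dx^2 + (1280·x + 10752·x^2 + 32768·x^3 + 32768·x^4)·Dx^3 + (16 + 320·x + 1536·x^2 + 2048·x^3)·Dx^4 + (3 + 56·x + 368·x^2 + 1024·x^3 + 1024·x^4)·Dx^5  (order 5).
h: a_k = 0, 0, -2, 8/3, 8/3, 0, -64/5, 256/7, …
ICs: h(0) = 0, h′(0) = 0, h′′(0) = -4, h′′′(0) = 16, h′′′′(0) = 64.

f: a_k = -1, 0, 8, 0, -32/3, 0, 256/45, 0, …
g: a_k = 0, 4, -8, 64/3, -64, 1024/5, -2048/3, 16384/7, …
Product ⇒ symmetric product L₀, ord ≤ 4.
h=∫₀ˣh₀: take L = L₀·Dx.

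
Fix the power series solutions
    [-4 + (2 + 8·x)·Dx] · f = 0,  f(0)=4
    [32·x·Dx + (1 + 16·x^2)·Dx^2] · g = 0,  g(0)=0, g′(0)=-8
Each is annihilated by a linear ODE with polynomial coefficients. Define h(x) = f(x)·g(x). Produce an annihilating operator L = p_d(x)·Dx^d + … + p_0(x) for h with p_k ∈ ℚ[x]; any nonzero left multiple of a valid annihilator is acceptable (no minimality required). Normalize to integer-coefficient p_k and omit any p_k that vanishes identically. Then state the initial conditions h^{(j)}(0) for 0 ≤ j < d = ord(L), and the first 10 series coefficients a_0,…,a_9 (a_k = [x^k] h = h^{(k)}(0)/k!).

f: a_k = 4, 8, -8, 16, -40, 112, -336, 1056, -3432, 11440, …
g: a_k = 0, -8, 0, 128/3, 0, -2048/5, 0, 32768/7, 0, -524288/9, …
Product ⇒ symmetric product L₀, ord ≤ 2.
L = (12 - 64·x - 64·x^2) + (-4 + 16·x + 192·x^2 + 256·x^3)·Dx + (1 + 8·x + 32·x^2 + 128·x^3 + 256·x^4)·Dx^2  (order 2).
h: a_k = 0, -32, -64, 704/3, 640/3, -24896/15, -52352/15, 2413184/105, 2858752/105, -15180608/63, …
ICs: h(0) = 0, h′(0) = -32.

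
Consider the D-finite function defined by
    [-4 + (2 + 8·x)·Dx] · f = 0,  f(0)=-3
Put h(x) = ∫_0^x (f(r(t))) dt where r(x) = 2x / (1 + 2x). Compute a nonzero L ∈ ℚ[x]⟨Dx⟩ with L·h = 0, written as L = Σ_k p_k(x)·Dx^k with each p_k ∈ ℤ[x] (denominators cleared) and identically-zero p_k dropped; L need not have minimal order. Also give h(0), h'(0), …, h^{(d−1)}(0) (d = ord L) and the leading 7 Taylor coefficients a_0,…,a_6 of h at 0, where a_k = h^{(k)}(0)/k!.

L = -4·Dx + (1 + 12·x + 20·x^2)·Dx^2  (order 2).
h: a_k = 0, -3, -6, 16, -60, 288, -1632, …
ICs: h(0) = 0, h′(0) = -3.

f: a_k = -3, -6, 6, -12, 30, -84, 252, …
Change of var in L_f (x↦r) gives L₀.
∫: right-multiply L₀ by Dx.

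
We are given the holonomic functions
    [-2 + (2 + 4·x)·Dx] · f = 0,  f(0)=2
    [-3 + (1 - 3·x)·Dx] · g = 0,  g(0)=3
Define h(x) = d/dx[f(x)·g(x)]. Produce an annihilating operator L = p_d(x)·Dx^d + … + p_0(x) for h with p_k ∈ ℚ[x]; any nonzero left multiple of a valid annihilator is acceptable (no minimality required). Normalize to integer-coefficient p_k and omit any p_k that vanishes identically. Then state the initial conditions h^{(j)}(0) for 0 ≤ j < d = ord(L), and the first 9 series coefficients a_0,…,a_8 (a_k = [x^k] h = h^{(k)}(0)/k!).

L = (23 + 72·x + 27·x^2) + (-4 + x + 27·x^2 + 18·x^3)·Dx  (order 1).
h: a_k = 24, 138, 630, 2505, 9420, 135459/4, 474453/4, 3252105/8, 21956535/16, …
ICs: h(0) = 24.

f: a_k = 2, 2, -1, 1, -5/4, 7/4, -21/8, 33/8, -429/64, …
g: a_k = 3, 9, 27, 81, 243, 729, 2187, 6561, 19683, …
Product ⇒ symmetric product L₀, ord ≤ 1.
Differentiate: ansatz ord ≤ ord L₀ ⇒ L.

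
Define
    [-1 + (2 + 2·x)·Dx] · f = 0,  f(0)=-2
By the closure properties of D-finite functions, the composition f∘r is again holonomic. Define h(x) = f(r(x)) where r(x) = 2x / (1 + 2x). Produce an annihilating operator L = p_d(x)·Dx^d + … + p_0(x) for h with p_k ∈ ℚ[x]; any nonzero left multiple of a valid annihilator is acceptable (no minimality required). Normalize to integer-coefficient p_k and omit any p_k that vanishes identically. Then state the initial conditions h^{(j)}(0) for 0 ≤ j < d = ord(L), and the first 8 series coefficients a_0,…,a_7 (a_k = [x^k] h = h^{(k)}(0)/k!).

f: a_k = -2, -1, 1/4, -1/8, 5/64, -7/128, 21/512, -33/1024, …
Substitute x→r, Dx→(1/r')Dx; clear ⇒ L₀.
L = -1 + (1 + 6·x + 8·x^2)·Dx  (order 1).
h: a_k = -2, -2, 5, -13, 141/4, -399/4, 2353/8, -7205/8, …
ICs: h(0) = -2.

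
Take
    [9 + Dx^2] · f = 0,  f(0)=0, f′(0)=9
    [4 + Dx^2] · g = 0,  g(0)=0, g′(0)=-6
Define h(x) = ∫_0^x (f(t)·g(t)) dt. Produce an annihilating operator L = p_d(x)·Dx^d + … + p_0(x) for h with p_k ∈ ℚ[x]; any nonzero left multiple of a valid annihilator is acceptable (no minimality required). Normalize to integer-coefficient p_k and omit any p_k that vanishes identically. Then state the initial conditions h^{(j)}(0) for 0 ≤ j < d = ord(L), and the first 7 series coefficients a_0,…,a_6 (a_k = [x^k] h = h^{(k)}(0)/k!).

L = 25·Dx + 26·Dx^3 + Dx^5  (order 5).
h: a_k = 0, 0, 0, -18, 0, 117/5, 0, …
ICs: h(0) = 0, h′(0) = 0, h′′(0) = 0, h′′′(0) = -108, h′′′′(0) = 0.

f: a_k = 0, 9, 0, -27/2, 0, 243/40, 0, …
g: a_k = 0, -6, 0, 4, 0, -4/5, 0, …
h₀=f·g: eliminate ⇒ L₀, order ≤ 2·2.
∫: right-multiply L₀ by Dx.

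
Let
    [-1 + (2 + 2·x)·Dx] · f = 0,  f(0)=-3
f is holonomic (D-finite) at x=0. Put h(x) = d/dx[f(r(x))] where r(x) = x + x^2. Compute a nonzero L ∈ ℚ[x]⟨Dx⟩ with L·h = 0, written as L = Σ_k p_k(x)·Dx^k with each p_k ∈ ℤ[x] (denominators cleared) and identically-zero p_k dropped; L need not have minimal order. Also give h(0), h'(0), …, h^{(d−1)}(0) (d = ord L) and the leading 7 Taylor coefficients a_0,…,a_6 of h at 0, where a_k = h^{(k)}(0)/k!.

f: a_k = -3, -3/2, 3/8, -3/16, 15/128, -21/256, 63/1024, …
Change of var in L_f (x↦r) gives L₀.
h=h₀': d/dx-closure on L₀ ⇒ L.
L = 3 + (-2 - 6·x - 6·x^2 - 4·x^3)·Dx  (order 1).
h: a_k = -3/2, -9/4, 27/16, -9/32, -225/256, 513/512, -441/2048, …
ICs: h(0) = -3/2.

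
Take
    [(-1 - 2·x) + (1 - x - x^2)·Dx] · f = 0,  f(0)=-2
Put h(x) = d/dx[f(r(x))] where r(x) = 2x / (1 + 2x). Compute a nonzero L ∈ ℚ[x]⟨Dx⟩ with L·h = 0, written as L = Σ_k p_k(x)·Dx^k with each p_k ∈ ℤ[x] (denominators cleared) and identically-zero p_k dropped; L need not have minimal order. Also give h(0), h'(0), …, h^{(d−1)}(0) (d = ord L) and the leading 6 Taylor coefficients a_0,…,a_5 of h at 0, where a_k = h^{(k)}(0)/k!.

L = (4 + 24·x + 96·x^2 + 96·x^3) + (-1 - 10·x - 24·x^2 + 8·x^3 + 48·x^4)·Dx  (order 1).
h: a_k = -4, -16, 0, -128, 320, -1536, …
ICs: h(0) = -4.

f: a_k = -2, -2, -4, -6, -10, -16, …
Change of var in L_f (x↦r) gives L₀.
h₀' ⇒ L via d/dx closure of L₀.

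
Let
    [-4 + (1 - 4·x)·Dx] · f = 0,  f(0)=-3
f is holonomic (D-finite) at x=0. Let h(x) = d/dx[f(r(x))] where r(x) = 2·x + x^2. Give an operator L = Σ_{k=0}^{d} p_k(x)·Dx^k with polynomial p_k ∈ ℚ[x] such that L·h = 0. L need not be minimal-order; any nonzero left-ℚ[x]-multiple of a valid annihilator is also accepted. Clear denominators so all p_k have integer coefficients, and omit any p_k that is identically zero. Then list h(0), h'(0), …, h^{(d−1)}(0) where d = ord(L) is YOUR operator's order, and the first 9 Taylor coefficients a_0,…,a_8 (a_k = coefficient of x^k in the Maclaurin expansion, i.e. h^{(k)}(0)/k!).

L = (17 + 24·x + 12·x^2) + (-1 + 7·x + 12·x^2 + 4·x^3)·Dx  (order 1).
h: a_k = -24, -408, -5184, -58560, -620160, -6304896, -62318592, -603396096, -5751060480, …
ICs: h(0) = -24.

f: a_k = -3, -12, -48, -192, -768, -3072, -12288, -49152, -196608, …
f∘r: x↦r, Dx↦Dx/r' in L_f ⇒ L₀.
Differentiate: ansatz ord ≤ ord L₀ ⇒ L.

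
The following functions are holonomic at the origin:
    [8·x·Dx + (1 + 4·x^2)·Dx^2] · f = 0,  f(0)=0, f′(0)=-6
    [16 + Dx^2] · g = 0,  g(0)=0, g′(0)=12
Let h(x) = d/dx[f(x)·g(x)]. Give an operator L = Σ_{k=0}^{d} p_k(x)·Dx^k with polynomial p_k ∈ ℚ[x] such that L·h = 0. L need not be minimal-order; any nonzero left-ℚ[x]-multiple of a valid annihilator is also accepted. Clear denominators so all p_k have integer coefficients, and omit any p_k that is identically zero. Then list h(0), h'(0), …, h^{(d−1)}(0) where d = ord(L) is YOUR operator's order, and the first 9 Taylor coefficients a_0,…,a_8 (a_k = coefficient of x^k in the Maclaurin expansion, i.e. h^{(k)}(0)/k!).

L = (4096 + 58368·x^2 + 354304·x^4 + 983040·x^6 + 1867776·x^8 + 2621440·x^10 + 2097152·x^12) + (1984·x + 30208·x^3 + 158720·x^5 + 409600·x^7 + 655360·x^9 + 524288·x^11)·Dx + (336 + 5216·x^2 + 34560·x^4 + 114176·x^6 + 249856·x^8 + 360448·x^10 + 262144·x^12)·Dx^2 + (124·x + 1888·x^3 + 9920·x^5 + 25600·x^7 + 40960·x^9 + 32768·x^11)·Dx^3 + (5 + 98·x^2 + 776·x^4 + 3296·x^6 + 8320·x^8 + 12288·x^10 + 8192·x^12)·Dx^4  (order 4).
h: a_k = 0, -144, 0, 1152, 0, -3840, 0, 12288, 0, …
ICs: h(0) = 0, h′(0) = -144, h′′(0) = 0, h′′′(0) = 6912.

f: a_k = 0, -6, 0, 8, 0, -96/5, 0, 384/7, 0, …
g: a_k = 0, 12, 0, -32, 0, 128/5, 0, -1024/105, 0, …
Product ⇒ symmetric product L₀, ord ≤ 4.
Differentiate: ansatz ord ≤ ord L₀ ⇒ L.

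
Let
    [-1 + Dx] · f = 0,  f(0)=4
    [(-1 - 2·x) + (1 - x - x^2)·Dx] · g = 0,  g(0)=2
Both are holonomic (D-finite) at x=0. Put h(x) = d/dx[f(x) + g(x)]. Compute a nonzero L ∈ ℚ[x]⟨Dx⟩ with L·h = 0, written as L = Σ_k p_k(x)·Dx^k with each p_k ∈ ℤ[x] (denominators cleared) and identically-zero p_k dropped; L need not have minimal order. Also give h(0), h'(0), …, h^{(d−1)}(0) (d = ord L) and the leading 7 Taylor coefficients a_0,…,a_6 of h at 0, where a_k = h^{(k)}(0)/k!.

f: a_k = 4, 4, 2, 2/3, 1/6, 1/30, 1/180, …
g: a_k = 2, 2, 4, 6, 10, 16, 26, …
Sum ⇒ L₀ = lclm(L_f,L_g) in ℚ(x)⟨Dx⟩.
Differentiate: ansatz ord ≤ ord L₀ ⇒ L.
L = (14 + 46·x + 40·x^2 + 36·x^3 + 6·x^4) + (-17 - 48·x - 41·x^2 - 24·x^3 + 5·x^4 + 2·x^5)·Dx + (3 + 2·x + x^2 - 12·x^3 - 11·x^4 - 2·x^5)·Dx^2  (order 2).
h: a_k = 6, 12, 20, 122/3, 481/6, 4681/30, 52921/180, …
ICs: h(0) = 6, h′(0) = 12.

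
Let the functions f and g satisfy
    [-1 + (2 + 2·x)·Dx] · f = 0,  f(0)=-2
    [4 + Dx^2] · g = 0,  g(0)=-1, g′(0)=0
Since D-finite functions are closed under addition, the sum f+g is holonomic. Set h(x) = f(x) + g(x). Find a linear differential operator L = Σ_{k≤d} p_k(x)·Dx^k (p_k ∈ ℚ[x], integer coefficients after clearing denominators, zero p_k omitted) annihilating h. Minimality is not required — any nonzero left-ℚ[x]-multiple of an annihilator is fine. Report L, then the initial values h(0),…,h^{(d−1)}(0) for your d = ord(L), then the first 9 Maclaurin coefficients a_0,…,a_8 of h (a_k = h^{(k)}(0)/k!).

f: a_k = -2, -1, 1/4, -1/8, 5/64, -7/128, 21/512, -33/1024, 429/16384, …
g: a_k = -1, 0, 2, 0, -2/3, 0, 4/45, 0, -2/315, …
f+g: L₀ = lclm(L_f,L_g), ord ≤ 1+2.
L = (-76 - 128·x - 64·x^2) + (120 + 376·x + 384·x^2 + 128·x^3)·Dx + (-19 - 32·x - 16·x^2)·Dx^2 + (30 + 94·x + 96·x^2 + 32·x^3)·Dx^3  (order 3).
h: a_k = -3, -1, 9/4, -1/8, -113/192, -7/128, 2993/23040, -33/1024, 102367/5160960, …
ICs: h(0) = -3, h′(0) = -1, h′′(0) = 9/2.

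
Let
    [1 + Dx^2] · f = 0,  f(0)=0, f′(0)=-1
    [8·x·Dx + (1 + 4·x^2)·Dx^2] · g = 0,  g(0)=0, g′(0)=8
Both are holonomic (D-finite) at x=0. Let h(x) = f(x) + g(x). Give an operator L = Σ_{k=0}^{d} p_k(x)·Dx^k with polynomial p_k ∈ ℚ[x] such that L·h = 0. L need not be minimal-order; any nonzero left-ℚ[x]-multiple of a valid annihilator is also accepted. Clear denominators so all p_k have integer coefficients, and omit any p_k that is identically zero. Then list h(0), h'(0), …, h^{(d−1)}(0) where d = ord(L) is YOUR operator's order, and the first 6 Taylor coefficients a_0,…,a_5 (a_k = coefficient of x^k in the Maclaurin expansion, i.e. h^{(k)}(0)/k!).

f: a_k = 0, -1, 0, 1/6, 0, -1/120, …
g: a_k = 0, 8, 0, -32/3, 0, 128/5, …
L₀ := lclm(L_f,L_g); ord L₀ ≤ 2+2.
L = (-376·x + 1600·x^3 + 128·x^5)·Dx + (-7 + 76·x^2 + 432·x^4 + 64·x^6)·Dx^2 + (-376·x + 1600·x^3 + 128·x^5)·Dx^3 + (-7 + 76·x^2 + 432·x^4 + 64·x^6)·Dx^4  (order 4).
h: a_k = 0, 7, 0, -21/2, 0, 3071/120, …
ICs: h(0) = 0, h′(0) = 7, h′′(0) = 0, h′′′(0) = -63.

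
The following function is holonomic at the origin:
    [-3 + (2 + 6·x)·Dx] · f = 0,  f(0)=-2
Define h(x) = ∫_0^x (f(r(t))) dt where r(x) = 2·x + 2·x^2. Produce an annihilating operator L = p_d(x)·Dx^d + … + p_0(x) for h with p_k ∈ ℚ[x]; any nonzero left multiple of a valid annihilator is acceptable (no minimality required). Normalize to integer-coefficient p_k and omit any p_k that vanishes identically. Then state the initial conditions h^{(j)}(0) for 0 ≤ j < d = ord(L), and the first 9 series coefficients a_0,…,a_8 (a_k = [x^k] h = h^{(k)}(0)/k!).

f: a_k = -2, -3, 9/4, -27/8, 405/64, -1701/128, 15309/512, -72171/1024, 2814669/16384, …
L₀ from L_f via x↦r, Dx↦r'^{-1}Dx.
Integrate: L := L₀·Dx.
L = (-3 - 6·x)·Dx + (1 + 6·x + 6·x^2)·Dx^2  (order 2).
h: a_k = 0, -2, -3, 1, -9/4, 117/20, -135/8, 2943/56, -11097/64, …
ICs: h(0) = 0, h′(0) = -2.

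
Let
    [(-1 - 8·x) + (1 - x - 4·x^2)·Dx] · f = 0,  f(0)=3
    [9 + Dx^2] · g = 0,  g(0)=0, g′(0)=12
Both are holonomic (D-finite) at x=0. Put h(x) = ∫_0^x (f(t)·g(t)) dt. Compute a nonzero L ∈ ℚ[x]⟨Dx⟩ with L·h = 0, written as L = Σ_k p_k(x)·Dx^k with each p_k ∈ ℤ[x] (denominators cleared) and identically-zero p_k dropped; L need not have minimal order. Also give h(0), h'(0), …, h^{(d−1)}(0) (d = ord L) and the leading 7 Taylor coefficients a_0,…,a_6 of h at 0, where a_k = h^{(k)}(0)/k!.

L = (-1 + 9·x + 36·x^2)·Dx + (2 + 16·x)·Dx^2 + (-1 + x + 4·x^2)·Dx^3  (order 3).
h: a_k = 0, 0, 18, 12, 63/2, 54, 2661/20, …
ICs: h(0) = 0, h′(0) = 0, h′′(0) = 36.

f: a_k = 3, 3, 15, 27, 87, 195, 543, …
g: a_k = 0, 12, 0, -18, 0, 81/10, 0, …
Product ⇒ symmetric product L₀, ord ≤ 2.
h=∫h₀ ⇒ L = L₀·Dx.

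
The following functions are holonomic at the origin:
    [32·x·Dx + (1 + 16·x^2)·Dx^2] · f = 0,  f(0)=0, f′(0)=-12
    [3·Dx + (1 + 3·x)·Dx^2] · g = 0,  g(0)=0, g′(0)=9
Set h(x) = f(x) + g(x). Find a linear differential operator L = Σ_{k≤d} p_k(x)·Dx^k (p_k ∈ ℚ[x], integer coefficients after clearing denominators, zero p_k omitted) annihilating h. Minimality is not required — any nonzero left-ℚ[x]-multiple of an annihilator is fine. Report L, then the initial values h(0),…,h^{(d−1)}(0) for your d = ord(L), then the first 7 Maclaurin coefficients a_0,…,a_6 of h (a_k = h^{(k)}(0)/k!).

f: a_k = 0, -12, 0, 64, 0, -3072/5, 0, …
g: a_k = 0, 9, -27/2, 27, -243/4, 729/5, -729/2, …
f+g: L₀ = lclm(L_f,L_g), ord ≤ 2+2.
L = (-96 - 864·x + 4608·x^2 + 4608·x^3)·Dx + (-50 - 192·x + 672·x^2 + 9216·x^3 + 9216·x^4)·Dx^2 + (-3 + 23·x + 96·x^2 + 512·x^3 + 2304·x^4 + 2304·x^5)·Dx^3  (order 3).
h: a_k = 0, -3, -27/2, 91, -243/4, -2343/5, -729/2, …
ICs: h(0) = 0, h′(0) = -3, h′′(0) = -27.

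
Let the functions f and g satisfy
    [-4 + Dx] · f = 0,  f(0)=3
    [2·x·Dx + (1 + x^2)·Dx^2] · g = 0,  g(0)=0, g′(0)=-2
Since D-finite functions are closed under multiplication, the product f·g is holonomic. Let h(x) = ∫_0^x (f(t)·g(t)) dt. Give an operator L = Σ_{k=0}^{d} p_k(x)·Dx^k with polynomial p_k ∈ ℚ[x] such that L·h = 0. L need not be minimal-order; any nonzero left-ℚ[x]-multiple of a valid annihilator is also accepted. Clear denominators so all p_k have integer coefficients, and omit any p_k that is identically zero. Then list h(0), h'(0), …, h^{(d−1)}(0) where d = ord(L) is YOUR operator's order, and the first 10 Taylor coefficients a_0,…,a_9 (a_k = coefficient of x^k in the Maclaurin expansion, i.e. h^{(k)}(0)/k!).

L = (16 - 8·x + 16·x^2)·Dx + (-8 + 2·x - 8·x^2)·Dx^2 + (1 + x^2)·Dx^3  (order 3).
h: a_k = 0, 0, -3, -8, -23/2, -56/5, -41/5, -104/21, -377/140, -248/189, …
ICs: h(0) = 0, h′(0) = 0, h′′(0) = -6.

f: a_k = 3, 12, 24, 32, 32, 128/5, 256/15, 1024/105, 512/105, 2048/945, …
g: a_k = 0, -2, 0, 2/3, 0, -2/5, 0, 2/7, 0, -2/9, …
h₀=f·g: eliminate ⇒ L₀, order ≤ 1·2.
h=∫₀ˣh₀: take L = L₀·Dx.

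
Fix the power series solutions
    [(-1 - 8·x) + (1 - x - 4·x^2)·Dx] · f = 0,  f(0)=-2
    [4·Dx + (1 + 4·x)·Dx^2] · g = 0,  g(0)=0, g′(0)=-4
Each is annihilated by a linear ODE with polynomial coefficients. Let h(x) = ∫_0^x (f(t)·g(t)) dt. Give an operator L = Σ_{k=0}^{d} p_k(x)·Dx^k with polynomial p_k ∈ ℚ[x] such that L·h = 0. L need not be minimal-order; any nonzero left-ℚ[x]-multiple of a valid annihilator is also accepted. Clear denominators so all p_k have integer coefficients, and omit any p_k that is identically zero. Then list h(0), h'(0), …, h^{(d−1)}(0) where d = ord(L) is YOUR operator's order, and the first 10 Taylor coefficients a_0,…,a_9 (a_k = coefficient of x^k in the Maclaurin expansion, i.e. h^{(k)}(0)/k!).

f: a_k = -2, -2, -10, -18, -58, -130, -362, -882, -2330, -5858, …
g: a_k = 0, -4, 8, -64/3, 64, -1024/5, 2048/3, -16384/7, 8192, -262144/9, …
Sym-product of L_f,L_g gives L₀ (≤ ord 2).
h=∫h₀ ⇒ L = L₀·Dx.
L = (12 + 64·x)·Dx + (-2 + 28·x + 80·x^2)·Dx^2 + (-1 - 3·x + 8·x^2 + 16·x^3)·Dx^3  (order 3).
h: a_k = 0, 0, 4, -8/3, 50/3, -56/3, 4372/45, -17336/105, 5125/7, -1590728/945, …
ICs: h(0) = 0, h′(0) = 0, h′′(0) = 8.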